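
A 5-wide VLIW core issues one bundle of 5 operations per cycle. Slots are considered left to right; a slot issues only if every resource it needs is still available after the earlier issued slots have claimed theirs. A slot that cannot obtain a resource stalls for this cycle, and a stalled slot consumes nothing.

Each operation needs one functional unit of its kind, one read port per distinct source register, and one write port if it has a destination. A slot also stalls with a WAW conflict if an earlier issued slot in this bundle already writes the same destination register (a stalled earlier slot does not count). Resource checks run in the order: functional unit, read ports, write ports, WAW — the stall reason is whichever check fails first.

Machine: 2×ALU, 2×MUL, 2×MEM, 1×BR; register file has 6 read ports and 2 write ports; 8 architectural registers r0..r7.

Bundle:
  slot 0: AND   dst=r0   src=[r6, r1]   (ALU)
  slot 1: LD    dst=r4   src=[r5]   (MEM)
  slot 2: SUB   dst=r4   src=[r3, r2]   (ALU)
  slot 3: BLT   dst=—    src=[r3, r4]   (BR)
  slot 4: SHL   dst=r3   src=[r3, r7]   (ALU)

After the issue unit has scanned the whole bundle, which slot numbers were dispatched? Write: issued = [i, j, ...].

#0 ALU src=r6,r1 dispatched  <A:1 Mu:2 Ld:2 B:1 rd:4 wr:1>
#1 MEM src=r5 dispatched  <A:1 Mu:2 Ld:1 B:1 rd:3 wr:0>
#2 ALU src=r3,r2 held:WR_PORT  <A:1 Mu:2 Ld:1 B:1 rd:3 wr:0>
#3 BR src=r3,r4 dispatched  <A:1 Mu:2 Ld:1 B:0 rd:1 wr:0>
#4 ALU src=r3,r7 held:RD_PORT  <A:1 Mu:2 Ld:1 B:0 rd:1 wr:0>

issued = [0, 1, 3]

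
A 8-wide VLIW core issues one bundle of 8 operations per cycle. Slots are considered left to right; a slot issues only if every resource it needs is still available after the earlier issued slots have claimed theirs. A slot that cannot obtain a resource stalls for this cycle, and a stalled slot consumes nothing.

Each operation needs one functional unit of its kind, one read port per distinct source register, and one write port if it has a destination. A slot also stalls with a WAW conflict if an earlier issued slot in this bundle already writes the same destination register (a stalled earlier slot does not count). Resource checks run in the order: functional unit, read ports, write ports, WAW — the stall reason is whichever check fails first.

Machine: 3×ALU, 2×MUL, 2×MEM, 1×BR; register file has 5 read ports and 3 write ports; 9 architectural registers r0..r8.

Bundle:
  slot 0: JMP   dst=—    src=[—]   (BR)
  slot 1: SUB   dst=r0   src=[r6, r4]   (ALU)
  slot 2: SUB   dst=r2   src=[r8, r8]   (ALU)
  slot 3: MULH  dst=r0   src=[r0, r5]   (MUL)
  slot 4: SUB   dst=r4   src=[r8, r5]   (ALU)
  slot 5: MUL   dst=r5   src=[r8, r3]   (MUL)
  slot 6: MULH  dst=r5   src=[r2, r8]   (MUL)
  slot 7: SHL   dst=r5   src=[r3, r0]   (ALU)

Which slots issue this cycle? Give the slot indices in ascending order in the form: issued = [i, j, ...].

[0] BR needs rd=0 wr=0: ok; after: ALU=3 MUL=2 MEM=2 BR=0, R=5, W=3
[1] ALU needs rd=2 wr=1: ok; after: ALU=2 MUL=2 MEM=2 BR=0, R=3, W=2
[2] ALU needs rd=1 wr=1: ok; after: ALU=1 MUL=2 MEM=2 BR=0, R=2, W=1
[3] MUL needs rd=2 wr=1: WAW; after: ALU=1 MUL=2 MEM=2 BR=0, R=2, W=1
[4] ALU needs rd=2 wr=1: ok; after: ALU=0 MUL=2 MEM=2 BR=0, R=0, W=0
[5] MUL needs rd=2 wr=1: RD_PORT; after: ALU=0 MUL=2 MEM=2 BR=0, R=0, W=0
[6] MUL needs rd=2 wr=1: RD_PORT; after: ALU=0 MUL=2 MEM=2 BR=0, R=0, W=0
[7] ALU needs rd=2 wr=1: FU; after: ALU=0 MUL=2 MEM=2 BR=0, R=0, W=0

issued = [0, 1, 2, 4]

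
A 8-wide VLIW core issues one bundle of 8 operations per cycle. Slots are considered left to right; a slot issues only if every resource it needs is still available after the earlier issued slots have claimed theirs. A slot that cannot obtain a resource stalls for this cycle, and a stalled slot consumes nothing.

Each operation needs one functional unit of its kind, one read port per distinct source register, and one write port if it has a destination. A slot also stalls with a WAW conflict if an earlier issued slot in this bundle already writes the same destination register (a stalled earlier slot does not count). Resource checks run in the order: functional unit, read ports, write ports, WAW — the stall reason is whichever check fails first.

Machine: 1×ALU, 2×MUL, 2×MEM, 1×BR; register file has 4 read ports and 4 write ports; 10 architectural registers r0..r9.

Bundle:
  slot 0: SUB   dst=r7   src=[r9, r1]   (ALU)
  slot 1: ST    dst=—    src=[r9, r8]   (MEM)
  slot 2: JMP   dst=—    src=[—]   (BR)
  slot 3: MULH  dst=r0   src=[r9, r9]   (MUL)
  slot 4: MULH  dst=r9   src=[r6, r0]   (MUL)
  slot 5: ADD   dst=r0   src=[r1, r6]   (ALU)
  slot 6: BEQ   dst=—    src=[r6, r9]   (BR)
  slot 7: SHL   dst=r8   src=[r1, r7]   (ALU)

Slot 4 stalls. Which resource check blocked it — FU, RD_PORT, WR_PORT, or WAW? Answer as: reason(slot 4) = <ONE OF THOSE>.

#0 ALU src=r9,r1 dispatched  <A:0 Mu:2 Ld:2 B:1 rd:2 wr:3>
#1 MEM src=r9,r8 dispatched  <A:0 Mu:2 Ld:1 B:1 rd:0 wr:3>
#2 BR src=- dispatched  <A:0 Mu:2 Ld:1 B:0 rd:0 wr:3>
#3 MUL src=r9,r9 held:RD_PORT  <A:0 Mu:2 Ld:1 B:0 rd:0 wr:3>
#4 MUL src=r6,r0 held:RD_PORT  <A:0 Mu:2 Ld:1 B:0 rd:0 wr:3>
#5 ALU src=r1,r6 held:FU  <A:0 Mu:2 Ld:1 B:0 rd:0 wr:3>
#6 BR src=r6,r9 held:FU  <A:0 Mu:2 Ld:1 B:0 rd:0 wr:3>
#7 ALU src=r1,r7 held:FU  <A:0 Mu:2 Ld:1 B:0 rd:0 wr:3>

reason(slot 4) = RD_PORT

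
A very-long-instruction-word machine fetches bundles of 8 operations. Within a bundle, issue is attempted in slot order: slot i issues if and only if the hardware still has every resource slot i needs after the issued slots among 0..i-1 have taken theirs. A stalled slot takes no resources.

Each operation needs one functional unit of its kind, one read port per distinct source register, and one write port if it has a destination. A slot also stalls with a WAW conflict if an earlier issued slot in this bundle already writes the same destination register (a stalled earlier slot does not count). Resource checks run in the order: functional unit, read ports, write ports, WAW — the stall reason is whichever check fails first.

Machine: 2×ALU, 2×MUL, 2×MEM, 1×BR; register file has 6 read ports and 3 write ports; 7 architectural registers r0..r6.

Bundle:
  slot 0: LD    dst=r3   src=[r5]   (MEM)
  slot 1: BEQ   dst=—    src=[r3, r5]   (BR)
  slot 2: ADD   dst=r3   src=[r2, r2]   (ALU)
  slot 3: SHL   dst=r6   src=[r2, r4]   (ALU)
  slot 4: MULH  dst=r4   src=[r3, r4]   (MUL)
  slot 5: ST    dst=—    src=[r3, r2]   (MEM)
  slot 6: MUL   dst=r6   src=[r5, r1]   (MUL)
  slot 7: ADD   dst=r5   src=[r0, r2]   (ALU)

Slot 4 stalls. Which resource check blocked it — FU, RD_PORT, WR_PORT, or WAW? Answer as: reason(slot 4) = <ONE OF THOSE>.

reason(slot 4) = RD_PORT

(0) want 1×MEM +1rd +1wr — yes → AL2|MU2|ME1|BR1|rd5|wr2
(1) want 1×BR +2rd +0wr — yes → AL2|MU2|ME1|BR0|rd3|wr2
(2) want 1×ALU +1rd +1wr — WAW → AL2|MU2|ME1|BR0|rd3|wr2
(3) want 1×ALU +2rd +1wr — yes → AL1|MU2|ME1|BR0|rd1|wr1
(4) want 1×MUL +2rd +1wr — RD_PORT → AL1|MU2|ME1|BR0|rd1|wr1
(5) want 1×MEM +2rd +0wr — RD_PORT → AL1|MU2|ME1|BR0|rd1|wr1
(6) want 1×MUL +2rd +1wr — RD_PORT → AL1|MU2|ME1|BR0|rd1|wr1
(7) want 1×ALU +2rd +1wr — RD_PORT → AL1|MU2|ME1|BR0|rd1|wr1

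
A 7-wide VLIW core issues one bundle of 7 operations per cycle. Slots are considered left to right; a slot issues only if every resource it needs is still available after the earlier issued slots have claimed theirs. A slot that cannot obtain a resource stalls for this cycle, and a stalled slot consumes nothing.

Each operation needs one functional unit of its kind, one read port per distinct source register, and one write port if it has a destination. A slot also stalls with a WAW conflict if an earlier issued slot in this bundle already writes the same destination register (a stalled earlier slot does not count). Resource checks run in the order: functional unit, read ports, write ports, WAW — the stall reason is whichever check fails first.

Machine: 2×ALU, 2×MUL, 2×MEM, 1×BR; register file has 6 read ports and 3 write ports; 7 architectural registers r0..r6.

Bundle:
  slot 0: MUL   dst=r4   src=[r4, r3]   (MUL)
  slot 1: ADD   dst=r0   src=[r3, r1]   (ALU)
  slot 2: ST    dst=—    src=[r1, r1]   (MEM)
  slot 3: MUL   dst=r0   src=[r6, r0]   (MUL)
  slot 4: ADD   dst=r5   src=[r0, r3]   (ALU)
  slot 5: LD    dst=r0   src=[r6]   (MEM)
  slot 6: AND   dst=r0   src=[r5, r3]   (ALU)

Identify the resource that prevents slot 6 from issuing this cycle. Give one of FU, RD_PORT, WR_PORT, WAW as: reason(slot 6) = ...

reason(slot 6) = RD_PORT

#0 MUL src=r4,r3 dispatched  <A:2 Mu:1 Ld:2 B:1 rd:4 wr:2>
#1 ALU src=r3,r1 dispatched  <A:1 Mu:1 Ld:2 B:1 rd:2 wr:1>
#2 MEM src=r1,r1 dispatched  <A:1 Mu:1 Ld:1 B:1 rd:1 wr:1>
#3 MUL src=r6,r0 held:RD_PORT  <A:1 Mu:1 Ld:1 B:1 rd:1 wr:1>
#4 ALU src=r0,r3 held:RD_PORT  <A:1 Mu:1 Ld:1 B:1 rd:1 wr:1>
#5 MEM src=r6 held:WAW  <A:1 Mu:1 Ld:1 B:1 rd:1 wr:1>
#6 ALU src=r5,r3 held:RD_PORT  <A:1 Mu:1 Ld:1 B:1 rd:1 wr:1>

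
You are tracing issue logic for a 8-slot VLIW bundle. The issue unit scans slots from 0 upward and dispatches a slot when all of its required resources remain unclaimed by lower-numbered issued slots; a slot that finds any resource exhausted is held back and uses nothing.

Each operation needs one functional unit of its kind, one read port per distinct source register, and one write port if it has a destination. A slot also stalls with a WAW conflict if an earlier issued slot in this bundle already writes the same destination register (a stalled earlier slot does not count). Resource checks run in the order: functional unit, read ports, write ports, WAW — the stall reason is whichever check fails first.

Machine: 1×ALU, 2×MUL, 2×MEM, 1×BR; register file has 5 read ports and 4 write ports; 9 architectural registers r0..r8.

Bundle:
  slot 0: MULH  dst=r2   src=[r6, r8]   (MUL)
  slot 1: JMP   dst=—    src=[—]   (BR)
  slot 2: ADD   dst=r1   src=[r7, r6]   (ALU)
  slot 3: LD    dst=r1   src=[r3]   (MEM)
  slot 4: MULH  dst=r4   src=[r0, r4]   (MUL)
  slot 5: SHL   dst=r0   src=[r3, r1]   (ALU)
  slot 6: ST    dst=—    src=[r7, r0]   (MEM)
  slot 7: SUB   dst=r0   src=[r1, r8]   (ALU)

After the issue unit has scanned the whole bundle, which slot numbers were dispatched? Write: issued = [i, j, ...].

issued = [0, 1, 2]

  0. MUL→r2 ⇒ go  {1A/1Mu/2Ld/1B | 3r 3w}
  1. BR ⇒ go  {1A/1Mu/2Ld/0B | 3r 3w}
  2. ALU→r1 ⇒ go  {0A/1Mu/2Ld/0B | 1r 2w}
  3. MEM→r1 ⇒ no(WAW)  {0A/1Mu/2Ld/0B | 1r 2w}
  4. MUL→r4 ⇒ no(RD_PORT)  {0A/1Mu/2Ld/0B | 1r 2w}
  5. ALU→r0 ⇒ no(FU)  {0A/1Mu/2Ld/0B | 1r 2w}
  6. MEM ⇒ no(RD_PORT)  {0A/1Mu/2Ld/0B | 1r 2w}
  7. ALU→r0 ⇒ no(FU)  {0A/1Mu/2Ld/0B | 1r 2w}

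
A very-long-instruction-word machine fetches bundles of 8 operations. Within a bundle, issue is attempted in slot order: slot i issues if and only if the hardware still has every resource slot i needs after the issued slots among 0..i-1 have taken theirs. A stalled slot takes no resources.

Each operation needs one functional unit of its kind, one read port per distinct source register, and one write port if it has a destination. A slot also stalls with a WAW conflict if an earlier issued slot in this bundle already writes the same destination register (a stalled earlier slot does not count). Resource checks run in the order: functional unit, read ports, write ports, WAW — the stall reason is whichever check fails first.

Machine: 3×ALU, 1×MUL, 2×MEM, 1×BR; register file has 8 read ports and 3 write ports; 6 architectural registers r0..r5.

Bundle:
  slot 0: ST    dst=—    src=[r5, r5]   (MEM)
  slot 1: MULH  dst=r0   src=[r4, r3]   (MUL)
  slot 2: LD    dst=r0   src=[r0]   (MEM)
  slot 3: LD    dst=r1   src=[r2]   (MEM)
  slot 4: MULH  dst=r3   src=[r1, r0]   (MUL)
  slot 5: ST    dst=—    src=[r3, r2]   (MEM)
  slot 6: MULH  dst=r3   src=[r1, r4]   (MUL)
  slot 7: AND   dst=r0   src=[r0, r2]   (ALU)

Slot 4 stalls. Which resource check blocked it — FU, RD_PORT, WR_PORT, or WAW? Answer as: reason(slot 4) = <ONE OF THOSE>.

reason(slot 4) = FU

slot 0 (MEM): ISSUE — free A3,Mu1,Ld1,B1 rp7 wp3
slot 1 (MUL): ISSUE — free A3,Mu0,Ld1,B1 rp5 wp2
slot 2 (MEM): stall WAW — free A3,Mu0,Ld1,B1 rp5 wp2
slot 3 (MEM): ISSUE — free A3,Mu0,Ld0,B1 rp4 wp1
slot 4 (MUL): stall FU — free A3,Mu0,Ld0,B1 rp4 wp1
slot 5 (MEM): stall FU — free A3,Mu0,Ld0,B1 rp4 wp1
slot 6 (MUL): stall FU — free A3,Mu0,Ld0,B1 rp4 wp1
slot 7 (ALU): stall WAW — free A3,Mu0,Ld0,B1 rp4 wp1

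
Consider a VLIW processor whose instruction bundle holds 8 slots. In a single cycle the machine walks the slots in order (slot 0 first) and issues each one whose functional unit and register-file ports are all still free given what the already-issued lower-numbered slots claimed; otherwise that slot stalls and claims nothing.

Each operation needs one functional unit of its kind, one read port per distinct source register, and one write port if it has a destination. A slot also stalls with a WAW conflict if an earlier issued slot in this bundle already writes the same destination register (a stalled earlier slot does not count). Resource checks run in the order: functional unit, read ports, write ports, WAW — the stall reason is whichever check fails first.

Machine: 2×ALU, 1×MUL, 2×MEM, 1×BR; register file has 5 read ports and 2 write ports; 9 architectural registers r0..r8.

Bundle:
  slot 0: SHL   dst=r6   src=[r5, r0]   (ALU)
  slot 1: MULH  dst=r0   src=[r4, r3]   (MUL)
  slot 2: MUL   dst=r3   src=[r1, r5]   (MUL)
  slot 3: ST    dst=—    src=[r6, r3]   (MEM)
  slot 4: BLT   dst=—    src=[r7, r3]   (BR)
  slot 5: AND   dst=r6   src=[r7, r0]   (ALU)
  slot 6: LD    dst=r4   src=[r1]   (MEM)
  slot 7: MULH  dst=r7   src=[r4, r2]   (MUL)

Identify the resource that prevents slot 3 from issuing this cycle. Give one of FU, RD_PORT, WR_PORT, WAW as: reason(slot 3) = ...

#0 ALU src=r5,r0 dispatched  <A:1 Mu:1 Ld:2 B:1 rd:3 wr:1>
#1 MUL src=r4,r3 dispatched  <A:1 Mu:0 Ld:2 B:1 rd:1 wr:0>
#2 MUL src=r1,r5 held:FU  <A:1 Mu:0 Ld:2 B:1 rd:1 wr:0>
#3 MEM src=r6,r3 held:RD_PORT  <A:1 Mu:0 Ld:2 B:1 rd:1 wr:0>
#4 BR src=r7,r3 held:RD_PORT  <A:1 Mu:0 Ld:2 B:1 rd:1 wr:0>
#5 ALU src=r7,r0 held:RD_PORT  <A:1 Mu:0 Ld:2 B:1 rd:1 wr:0>
#6 MEM src=r1 held:WR_PORT  <A:1 Mu:0 Ld:2 B:1 rd:1 wr:0>
#7 MUL src=r4,r2 held:FU  <A:1 Mu:0 Ld:2 B:1 rd:1 wr:0>

reason(slot 3) = RD_PORT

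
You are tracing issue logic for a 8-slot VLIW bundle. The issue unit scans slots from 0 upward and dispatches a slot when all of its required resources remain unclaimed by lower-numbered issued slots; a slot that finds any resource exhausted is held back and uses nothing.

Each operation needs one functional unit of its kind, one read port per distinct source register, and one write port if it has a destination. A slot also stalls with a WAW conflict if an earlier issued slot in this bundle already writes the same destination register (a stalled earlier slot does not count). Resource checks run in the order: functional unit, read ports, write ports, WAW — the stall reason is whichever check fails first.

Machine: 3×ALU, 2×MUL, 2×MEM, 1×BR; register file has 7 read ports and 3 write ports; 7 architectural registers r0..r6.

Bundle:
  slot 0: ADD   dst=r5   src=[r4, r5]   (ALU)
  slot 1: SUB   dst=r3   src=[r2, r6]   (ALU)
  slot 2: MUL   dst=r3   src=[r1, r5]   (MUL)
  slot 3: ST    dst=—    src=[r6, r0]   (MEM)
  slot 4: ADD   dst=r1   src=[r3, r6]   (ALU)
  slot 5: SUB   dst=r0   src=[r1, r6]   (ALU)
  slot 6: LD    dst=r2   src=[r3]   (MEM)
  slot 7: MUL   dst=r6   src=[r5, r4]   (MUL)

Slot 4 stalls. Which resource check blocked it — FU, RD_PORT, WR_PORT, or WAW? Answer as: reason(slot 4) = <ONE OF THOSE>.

slot 0 (ALU): ISSUE — free A2,Mu2,Ld2,B1 rp5 wp2
slot 1 (ALU): ISSUE — free A1,Mu2,Ld2,B1 rp3 wp1
slot 2 (MUL): stall WAW — free A1,Mu2,Ld2,B1 rp3 wp1
slot 3 (MEM): ISSUE — free A1,Mu2,Ld1,B1 rp1 wp1
slot 4 (ALU): stall RD_PORT — free A1,Mu2,Ld1,B1 rp1 wp1
slot 5 (ALU): stall RD_PORT — free A1,Mu2,Ld1,B1 rp1 wp1
slot 6 (MEM): ISSUE — free A1,Mu2,Ld0,B1 rp0 wp0
slot 7 (MUL): stall RD_PORT — free A1,Mu2,Ld0,B1 rp0 wp0

reason(slot 4) = RD_PORT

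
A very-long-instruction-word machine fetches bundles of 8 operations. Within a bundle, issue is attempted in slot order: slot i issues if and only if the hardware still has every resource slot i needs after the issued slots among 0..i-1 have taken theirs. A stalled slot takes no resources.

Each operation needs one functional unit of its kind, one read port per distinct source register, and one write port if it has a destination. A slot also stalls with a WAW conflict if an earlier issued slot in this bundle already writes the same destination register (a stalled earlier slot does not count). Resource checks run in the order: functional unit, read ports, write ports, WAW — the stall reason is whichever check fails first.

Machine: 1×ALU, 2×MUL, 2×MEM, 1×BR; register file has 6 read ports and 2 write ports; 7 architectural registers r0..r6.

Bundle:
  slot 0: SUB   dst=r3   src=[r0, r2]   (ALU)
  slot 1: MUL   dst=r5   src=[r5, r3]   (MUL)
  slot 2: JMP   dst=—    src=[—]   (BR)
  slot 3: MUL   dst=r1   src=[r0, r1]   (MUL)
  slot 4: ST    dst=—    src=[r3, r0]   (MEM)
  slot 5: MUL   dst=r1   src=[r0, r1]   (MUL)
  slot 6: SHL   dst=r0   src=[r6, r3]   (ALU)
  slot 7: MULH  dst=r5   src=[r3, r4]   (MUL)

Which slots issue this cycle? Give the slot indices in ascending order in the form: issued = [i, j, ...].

[0] ALU needs rd=2 wr=1: ok; after: ALU=0 MUL=2 MEM=2 BR=1, R=4, W=1
[1] MUL needs rd=2 wr=1: ok; after: ALU=0 MUL=1 MEM=2 BR=1, R=2, W=0
[2] BR needs rd=0 wr=0: ok; after: ALU=0 MUL=1 MEM=2 BR=0, R=2, W=0
[3] MUL needs rd=2 wr=1: WR_PORT; after: ALU=0 MUL=1 MEM=2 BR=0, R=2, W=0
[4] MEM needs rd=2 wr=0: ok; after: ALU=0 MUL=1 MEM=1 BR=0, R=0, W=0
[5] MUL needs rd=2 wr=1: RD_PORT; after: ALU=0 MUL=1 MEM=1 BR=0, R=0, W=0
[6] ALU needs rd=2 wr=1: FU; after: ALU=0 MUL=1 MEM=1 BR=0, R=0, W=0
[7] MUL needs rd=2 wr=1: RD_PORT; after: ALU=0 MUL=1 MEM=1 BR=0, R=0, W=0

issued = [0, 1, 2, 4]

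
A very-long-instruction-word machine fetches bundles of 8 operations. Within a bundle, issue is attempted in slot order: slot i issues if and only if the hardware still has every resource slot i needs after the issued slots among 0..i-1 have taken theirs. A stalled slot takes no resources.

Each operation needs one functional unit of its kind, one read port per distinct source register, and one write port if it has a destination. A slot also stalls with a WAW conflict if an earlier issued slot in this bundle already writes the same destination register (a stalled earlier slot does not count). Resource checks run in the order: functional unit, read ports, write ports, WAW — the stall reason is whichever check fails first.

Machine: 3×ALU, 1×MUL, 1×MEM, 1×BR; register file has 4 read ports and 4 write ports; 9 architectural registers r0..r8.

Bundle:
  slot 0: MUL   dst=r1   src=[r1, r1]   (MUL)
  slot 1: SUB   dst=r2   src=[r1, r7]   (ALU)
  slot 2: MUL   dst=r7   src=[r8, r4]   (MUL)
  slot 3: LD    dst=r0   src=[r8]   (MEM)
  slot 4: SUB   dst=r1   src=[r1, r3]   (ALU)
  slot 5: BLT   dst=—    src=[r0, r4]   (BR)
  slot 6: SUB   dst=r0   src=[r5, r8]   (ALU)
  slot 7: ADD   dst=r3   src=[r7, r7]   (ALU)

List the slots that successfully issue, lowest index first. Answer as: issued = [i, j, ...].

issued = [0, 1, 3]

#0 MUL src=r1,r1 dispatched  <A:3 Mu:0 Ld:1 B:1 rd:3 wr:3>
#1 ALU src=r1,r7 dispatched  <A:2 Mu:0 Ld:1 B:1 rd:1 wr:2>
#2 MUL src=r8,r4 held:FU  <A:2 Mu:0 Ld:1 B:1 rd:1 wr:2>
#3 MEM src=r8 dispatched  <A:2 Mu:0 Ld:0 B:1 rd:0 wr:1>
#4 ALU src=r1,r3 held:RD_PORT  <A:2 Mu:0 Ld:0 B:1 rd:0 wr:1>
#5 BR src=r0,r4 held:RD_PORT  <A:2 Mu:0 Ld:0 B:1 rd:0 wr:1>
#6 ALU src=r5,r8 held:RD_PORT  <A:2 Mu:0 Ld:0 B:1 rd:0 wr:1>
#7 ALU src=r7,r7 held:RD_PORT  <A:2 Mu:0 Ld:0 B:1 rd:0 wr:1>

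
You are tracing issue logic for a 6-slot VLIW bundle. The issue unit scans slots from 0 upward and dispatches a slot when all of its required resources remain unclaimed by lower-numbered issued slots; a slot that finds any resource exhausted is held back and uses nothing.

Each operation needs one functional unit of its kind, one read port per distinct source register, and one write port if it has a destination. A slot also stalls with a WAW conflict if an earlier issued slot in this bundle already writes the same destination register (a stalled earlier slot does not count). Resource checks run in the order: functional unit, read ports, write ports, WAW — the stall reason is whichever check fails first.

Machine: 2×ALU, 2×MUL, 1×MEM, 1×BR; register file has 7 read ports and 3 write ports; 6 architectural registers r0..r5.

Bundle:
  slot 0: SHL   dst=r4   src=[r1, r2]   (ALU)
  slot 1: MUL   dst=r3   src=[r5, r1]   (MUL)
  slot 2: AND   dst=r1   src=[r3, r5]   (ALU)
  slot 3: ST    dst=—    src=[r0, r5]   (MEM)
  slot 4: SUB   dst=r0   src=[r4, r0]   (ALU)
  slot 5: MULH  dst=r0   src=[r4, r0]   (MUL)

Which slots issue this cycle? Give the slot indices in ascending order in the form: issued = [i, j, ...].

issued = [0, 1, 2]

  0. ALU→r4 ⇒ go  {1A/2Mu/1Ld/1B | 5r 2w}
  1. MUL→r3 ⇒ go  {1A/1Mu/1Ld/1B | 3r 1w}
  2. ALU→r1 ⇒ go  {0A/1Mu/1Ld/1B | 1r 0w}
  3. MEM ⇒ no(RD_PORT)  {0A/1Mu/1Ld/1B | 1r 0w}
  4. ALU→r0 ⇒ no(FU)  {0A/1Mu/1Ld/1B | 1r 0w}
  5. MUL→r0 ⇒ no(RD_PORT)  {0A/1Mu/1Ld/1B | 1r 0w}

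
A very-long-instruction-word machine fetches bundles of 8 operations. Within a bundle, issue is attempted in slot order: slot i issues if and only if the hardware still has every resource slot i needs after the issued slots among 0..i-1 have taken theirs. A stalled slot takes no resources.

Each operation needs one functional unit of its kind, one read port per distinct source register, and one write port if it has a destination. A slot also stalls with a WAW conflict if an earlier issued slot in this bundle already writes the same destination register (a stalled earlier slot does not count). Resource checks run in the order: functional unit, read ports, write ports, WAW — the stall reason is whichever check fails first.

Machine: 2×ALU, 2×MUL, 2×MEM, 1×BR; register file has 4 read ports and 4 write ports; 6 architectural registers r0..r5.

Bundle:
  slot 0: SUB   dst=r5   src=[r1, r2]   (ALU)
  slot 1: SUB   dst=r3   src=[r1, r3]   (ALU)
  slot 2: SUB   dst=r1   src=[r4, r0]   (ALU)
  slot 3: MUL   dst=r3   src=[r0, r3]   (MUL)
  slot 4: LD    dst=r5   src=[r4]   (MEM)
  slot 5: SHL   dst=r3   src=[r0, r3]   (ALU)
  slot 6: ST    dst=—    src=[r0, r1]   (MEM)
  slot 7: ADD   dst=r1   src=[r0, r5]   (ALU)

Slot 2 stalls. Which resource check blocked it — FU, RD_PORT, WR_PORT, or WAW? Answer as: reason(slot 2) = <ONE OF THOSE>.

reason(slot 2) = FU

  0. ALU→r5 ⇒ go  {1A/2Mu/2Ld/1B | 2r 3w}
  1. ALU→r3 ⇒ go  {0A/2Mu/2Ld/1B | 0r 2w}
  2. ALU→r1 ⇒ no(FU)  {0A/2Mu/2Ld/1B | 0r 2w}
  3. MUL→r3 ⇒ no(RD_PORT)  {0A/2Mu/2Ld/1B | 0r 2w}
  4. MEM→r5 ⇒ no(RD_PORT)  {0A/2Mu/2Ld/1B | 0r 2w}
  5. ALU→r3 ⇒ no(FU)  {0A/2Mu/2Ld/1B | 0r 2w}
  6. MEM ⇒ no(RD_PORT)  {0A/2Mu/2Ld/1B | 0r 2w}
  7. ALU→r1 ⇒ no(FU)  {0A/2Mu/2Ld/1B | 0r 2w}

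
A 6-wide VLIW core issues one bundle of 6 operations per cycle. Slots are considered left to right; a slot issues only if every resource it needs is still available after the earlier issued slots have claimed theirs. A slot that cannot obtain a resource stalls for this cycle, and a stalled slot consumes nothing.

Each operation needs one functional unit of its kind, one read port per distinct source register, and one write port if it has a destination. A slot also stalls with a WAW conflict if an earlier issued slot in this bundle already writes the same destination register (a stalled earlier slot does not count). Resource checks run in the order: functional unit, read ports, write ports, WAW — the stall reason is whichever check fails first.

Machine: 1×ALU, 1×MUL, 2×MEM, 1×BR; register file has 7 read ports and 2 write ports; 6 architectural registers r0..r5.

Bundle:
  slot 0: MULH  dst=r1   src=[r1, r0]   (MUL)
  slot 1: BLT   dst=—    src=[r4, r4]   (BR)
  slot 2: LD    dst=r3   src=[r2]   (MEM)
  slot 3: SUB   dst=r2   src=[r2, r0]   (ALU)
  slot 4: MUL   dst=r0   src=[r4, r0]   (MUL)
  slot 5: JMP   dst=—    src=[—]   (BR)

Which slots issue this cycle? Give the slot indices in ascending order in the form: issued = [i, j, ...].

#0 MUL src=r1,r0 dispatched  <A:1 Mu:0 Ld:2 B:1 rd:5 wr:1>
#1 BR src=r4,r4 dispatched  <A:1 Mu:0 Ld:2 B:0 rd:4 wr:1>
#2 MEM src=r2 dispatched  <A:1 Mu:0 Ld:1 B:0 rd:3 wr:0>
#3 ALU src=r2,r0 held:WR_PORT  <A:1 Mu:0 Ld:1 B:0 rd:3 wr:0>
#4 MUL src=r4,r0 held:FU  <A:1 Mu:0 Ld:1 B:0 rd:3 wr:0>
#5 BR src=- held:FU  <A:1 Mu:0 Ld:1 B:0 rd:3 wr:0>

issued = [0, 1, 2]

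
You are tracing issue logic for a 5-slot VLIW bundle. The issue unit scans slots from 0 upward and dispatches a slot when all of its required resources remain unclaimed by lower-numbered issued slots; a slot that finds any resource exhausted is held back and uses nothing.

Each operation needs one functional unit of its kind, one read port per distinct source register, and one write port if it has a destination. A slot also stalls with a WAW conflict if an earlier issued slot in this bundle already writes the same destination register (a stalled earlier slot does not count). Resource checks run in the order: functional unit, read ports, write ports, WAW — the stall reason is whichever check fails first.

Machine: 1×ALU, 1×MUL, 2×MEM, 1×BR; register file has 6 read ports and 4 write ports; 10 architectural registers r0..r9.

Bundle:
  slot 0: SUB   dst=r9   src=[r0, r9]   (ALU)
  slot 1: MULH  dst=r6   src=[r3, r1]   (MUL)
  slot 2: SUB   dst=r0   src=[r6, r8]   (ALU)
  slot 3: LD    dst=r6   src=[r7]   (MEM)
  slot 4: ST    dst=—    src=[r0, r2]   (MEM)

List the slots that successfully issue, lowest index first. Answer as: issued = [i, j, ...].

[0] ALU needs rd=2 wr=1: ok; after: ALU=0 MUL=1 MEM=2 BR=1, R=4, W=3
[1] MUL needs rd=2 wr=1: ok; after: ALU=0 MUL=0 MEM=2 BR=1, R=2, W=2
[2] ALU needs rd=2 wr=1: FU; after: ALU=0 MUL=0 MEM=2 BR=1, R=2, W=2
[3] MEM needs rd=1 wr=1: WAW; after: ALU=0 MUL=0 MEM=2 BR=1, R=2, W=2
[4] MEM needs rd=2 wr=0: ok; after: ALU=0 MUL=0 MEM=1 BR=1, R=0, W=2

issued = [0, 1, 4]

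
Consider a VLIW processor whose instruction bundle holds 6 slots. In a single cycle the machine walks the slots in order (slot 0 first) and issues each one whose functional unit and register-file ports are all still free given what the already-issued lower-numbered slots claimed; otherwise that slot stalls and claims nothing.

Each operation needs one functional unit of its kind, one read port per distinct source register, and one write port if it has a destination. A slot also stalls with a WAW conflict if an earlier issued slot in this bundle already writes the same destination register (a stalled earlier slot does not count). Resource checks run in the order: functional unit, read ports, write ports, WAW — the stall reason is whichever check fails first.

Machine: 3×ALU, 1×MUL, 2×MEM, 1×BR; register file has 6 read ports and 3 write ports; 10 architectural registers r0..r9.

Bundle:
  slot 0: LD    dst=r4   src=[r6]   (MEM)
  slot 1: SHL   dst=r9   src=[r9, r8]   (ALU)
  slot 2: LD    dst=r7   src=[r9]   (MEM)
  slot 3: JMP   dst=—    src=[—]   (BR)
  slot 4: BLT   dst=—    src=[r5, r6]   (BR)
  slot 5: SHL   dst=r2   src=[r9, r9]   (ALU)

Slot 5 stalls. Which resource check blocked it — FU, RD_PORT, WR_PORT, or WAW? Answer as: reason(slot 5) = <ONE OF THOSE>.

[0] MEM needs rd=1 wr=1: ok; after: ALU=3 MUL=1 MEM=1 BR=1, R=5, W=2
[1] ALU needs rd=2 wr=1: ok; after: ALU=2 MUL=1 MEM=1 BR=1, R=3, W=1
[2] MEM needs rd=1 wr=1: ok; after: ALU=2 MUL=1 MEM=0 BR=1, R=2, W=0
[3] BR needs rd=0 wr=0: ok; after: ALU=2 MUL=1 MEM=0 BR=0, R=2, W=0
[4] BR needs rd=2 wr=0: FU; after: ALU=2 MUL=1 MEM=0 BR=0, R=2, W=0
[5] ALU needs rd=1 wr=1: WR_PORT; after: ALU=2 MUL=1 MEM=0 BR=0, R=2, W=0

reason(slot 5) = WR_PORT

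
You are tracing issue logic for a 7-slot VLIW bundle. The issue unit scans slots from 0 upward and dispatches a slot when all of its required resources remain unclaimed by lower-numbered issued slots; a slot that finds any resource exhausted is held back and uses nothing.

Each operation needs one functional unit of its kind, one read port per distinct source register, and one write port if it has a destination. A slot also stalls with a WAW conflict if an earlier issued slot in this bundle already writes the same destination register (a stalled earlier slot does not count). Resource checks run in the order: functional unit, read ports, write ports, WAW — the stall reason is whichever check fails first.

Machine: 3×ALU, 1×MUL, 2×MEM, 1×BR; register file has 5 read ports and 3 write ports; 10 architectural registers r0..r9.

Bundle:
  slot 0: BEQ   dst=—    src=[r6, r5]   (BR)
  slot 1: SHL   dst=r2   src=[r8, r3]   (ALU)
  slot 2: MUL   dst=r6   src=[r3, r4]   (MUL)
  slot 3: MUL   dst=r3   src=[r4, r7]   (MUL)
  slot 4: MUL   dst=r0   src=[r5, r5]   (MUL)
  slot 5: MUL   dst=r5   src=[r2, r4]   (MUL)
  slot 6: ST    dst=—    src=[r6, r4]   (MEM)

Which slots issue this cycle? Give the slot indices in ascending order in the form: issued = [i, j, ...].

  0. BR ⇒ go  {3A/1Mu/2Ld/0B | 3r 3w}
  1. ALU→r2 ⇒ go  {2A/1Mu/2Ld/0B | 1r 2w}
  2. MUL→r6 ⇒ no(RD_PORT)  {2A/1Mu/2Ld/0B | 1r 2w}
  3. MUL→r3 ⇒ no(RD_PORT)  {2A/1Mu/2Ld/0B | 1r 2w}
  4. MUL→r0 ⇒ go  {2A/0Mu/2Ld/0B | 0r 1w}
  5. MUL→r5 ⇒ no(FU)  {2A/0Mu/2Ld/0B | 0r 1w}
  6. MEM ⇒ no(RD_PORT)  {2A/0Mu/2Ld/0B | 0r 1w}

issued = [0, 1, 4]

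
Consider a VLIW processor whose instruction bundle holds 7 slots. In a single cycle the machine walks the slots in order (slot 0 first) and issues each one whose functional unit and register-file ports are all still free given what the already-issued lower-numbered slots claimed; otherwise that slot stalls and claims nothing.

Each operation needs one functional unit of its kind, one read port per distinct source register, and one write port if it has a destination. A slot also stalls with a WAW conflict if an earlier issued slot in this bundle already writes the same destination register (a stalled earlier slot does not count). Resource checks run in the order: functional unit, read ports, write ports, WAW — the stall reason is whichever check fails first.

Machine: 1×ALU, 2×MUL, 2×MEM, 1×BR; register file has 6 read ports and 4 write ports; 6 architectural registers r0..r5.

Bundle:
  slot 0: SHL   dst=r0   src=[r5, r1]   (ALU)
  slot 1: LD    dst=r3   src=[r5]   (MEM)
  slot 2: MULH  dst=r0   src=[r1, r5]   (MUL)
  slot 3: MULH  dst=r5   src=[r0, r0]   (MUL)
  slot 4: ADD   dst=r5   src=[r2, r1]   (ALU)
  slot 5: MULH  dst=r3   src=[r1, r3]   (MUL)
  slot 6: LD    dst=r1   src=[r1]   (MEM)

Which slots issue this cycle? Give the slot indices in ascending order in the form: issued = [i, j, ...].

issued = [0, 1, 3, 6]

[0] ALU needs rd=2 wr=1: ok; after: ALU=0 MUL=2 MEM=2 BR=1, R=4, W=3
[1] MEM needs rd=1 wr=1: ok; after: ALU=0 MUL=2 MEM=1 BR=1, R=3, W=2
[2] MUL needs rd=2 wr=1: WAW; after: ALU=0 MUL=2 MEM=1 BR=1, R=3, W=2
[3] MUL needs rd=1 wr=1: ok; after: ALU=0 MUL=1 MEM=1 BR=1, R=2, W=1
[4] ALU needs rd=2 wr=1: FU; after: ALU=0 MUL=1 MEM=1 BR=1, R=2, W=1
[5] MUL needs rd=2 wr=1: WAW; after: ALU=0 MUL=1 MEM=1 BR=1, R=2, W=1
[6] MEM needs rd=1 wr=1: ok; after: ALU=0 MUL=1 MEM=0 BR=1, R=1, W=0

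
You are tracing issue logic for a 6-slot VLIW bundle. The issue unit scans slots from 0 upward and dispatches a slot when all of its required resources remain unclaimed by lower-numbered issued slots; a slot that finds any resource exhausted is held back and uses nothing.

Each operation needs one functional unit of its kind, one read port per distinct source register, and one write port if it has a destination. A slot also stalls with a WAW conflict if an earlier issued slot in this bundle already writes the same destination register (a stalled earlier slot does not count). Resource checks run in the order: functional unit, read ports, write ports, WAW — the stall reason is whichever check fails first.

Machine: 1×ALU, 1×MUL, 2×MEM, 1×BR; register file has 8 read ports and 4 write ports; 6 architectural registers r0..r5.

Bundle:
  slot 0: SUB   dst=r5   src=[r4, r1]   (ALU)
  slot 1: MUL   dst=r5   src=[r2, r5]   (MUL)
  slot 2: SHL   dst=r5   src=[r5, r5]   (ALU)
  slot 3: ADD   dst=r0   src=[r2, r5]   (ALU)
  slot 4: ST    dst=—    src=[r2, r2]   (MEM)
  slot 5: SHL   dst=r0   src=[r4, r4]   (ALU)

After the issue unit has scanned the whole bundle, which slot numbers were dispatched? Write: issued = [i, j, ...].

issued = [0, 4]

slot 0 (ALU): ISSUE — free A0,Mu1,Ld2,B1 rp6 wp3
slot 1 (MUL): stall WAW — free A0,Mu1,Ld2,B1 rp6 wp3
slot 2 (ALU): stall FU — free A0,Mu1,Ld2,B1 rp6 wp3
slot 3 (ALU): stall FU — free A0,Mu1,Ld2,B1 rp6 wp3
slot 4 (MEM): ISSUE — free A0,Mu1,Ld1,B1 rp5 wp3
slot 5 (ALU): stall FU — free A0,Mu1,Ld1,B1 rp5 wp3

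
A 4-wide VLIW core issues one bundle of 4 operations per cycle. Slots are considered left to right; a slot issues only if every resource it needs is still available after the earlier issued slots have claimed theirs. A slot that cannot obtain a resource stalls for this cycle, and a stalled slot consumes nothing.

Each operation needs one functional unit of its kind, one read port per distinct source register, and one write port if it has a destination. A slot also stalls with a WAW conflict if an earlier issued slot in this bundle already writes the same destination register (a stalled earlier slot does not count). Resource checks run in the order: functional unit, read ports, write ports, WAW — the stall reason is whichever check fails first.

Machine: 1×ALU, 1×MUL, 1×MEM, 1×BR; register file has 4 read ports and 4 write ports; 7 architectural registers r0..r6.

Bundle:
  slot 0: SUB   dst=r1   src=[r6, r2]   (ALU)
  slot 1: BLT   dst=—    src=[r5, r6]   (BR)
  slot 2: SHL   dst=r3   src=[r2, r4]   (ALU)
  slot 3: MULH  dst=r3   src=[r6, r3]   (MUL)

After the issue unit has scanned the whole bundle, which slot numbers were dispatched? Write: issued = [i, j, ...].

#0 ALU src=r6,r2 dispatched  <A:0 Mu:1 Ld:1 B:1 rd:2 wr:3>
#1 BR src=r5,r6 dispatched  <A:0 Mu:1 Ld:1 B:0 rd:0 wr:3>
#2 ALU src=r2,r4 held:FU  <A:0 Mu:1 Ld:1 B:0 rd:0 wr:3>
#3 MUL src=r6,r3 held:RD_PORT  <A:0 Mu:1 Ld:1 B:0 rd:0 wr:3>

issued = [0, 1]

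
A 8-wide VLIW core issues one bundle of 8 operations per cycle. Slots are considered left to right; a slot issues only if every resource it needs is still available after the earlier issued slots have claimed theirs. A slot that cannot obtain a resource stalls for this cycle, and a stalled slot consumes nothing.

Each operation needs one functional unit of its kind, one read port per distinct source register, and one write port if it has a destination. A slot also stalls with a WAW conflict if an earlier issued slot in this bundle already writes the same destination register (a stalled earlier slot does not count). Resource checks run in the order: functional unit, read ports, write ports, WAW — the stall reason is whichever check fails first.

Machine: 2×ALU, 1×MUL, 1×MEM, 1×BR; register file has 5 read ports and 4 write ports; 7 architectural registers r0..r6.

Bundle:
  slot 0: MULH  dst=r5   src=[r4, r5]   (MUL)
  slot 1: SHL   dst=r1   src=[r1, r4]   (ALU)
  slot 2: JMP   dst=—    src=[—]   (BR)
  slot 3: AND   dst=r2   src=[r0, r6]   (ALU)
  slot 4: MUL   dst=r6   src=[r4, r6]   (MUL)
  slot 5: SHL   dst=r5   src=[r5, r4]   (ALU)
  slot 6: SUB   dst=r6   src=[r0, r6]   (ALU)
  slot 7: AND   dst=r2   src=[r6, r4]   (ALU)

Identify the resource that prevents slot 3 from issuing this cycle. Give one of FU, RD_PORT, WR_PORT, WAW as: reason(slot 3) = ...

reason(slot 3) = RD_PORT

slot 0 (MUL): ISSUE — free A2,Mu0,Ld1,B1 rp3 wp3
slot 1 (ALU): ISSUE — free A1,Mu0,Ld1,B1 rp1 wp2
slot 2 (BR): ISSUE — free A1,Mu0,Ld1,B0 rp1 wp2
slot 3 (ALU): stall RD_PORT — free A1,Mu0,Ld1,B0 rp1 wp2
slot 4 (MUL): stall FU — free A1,Mu0,Ld1,B0 rp1 wp2
slot 5 (ALU): stall RD_PORT — free A1,Mu0,Ld1,B0 rp1 wp2
slot 6 (ALU): stall RD_PORT — free A1,Mu0,Ld1,B0 rp1 wp2
slot 7 (ALU): stall RD_PORT — free A1,Mu0,Ld1,B0 rp1 wp2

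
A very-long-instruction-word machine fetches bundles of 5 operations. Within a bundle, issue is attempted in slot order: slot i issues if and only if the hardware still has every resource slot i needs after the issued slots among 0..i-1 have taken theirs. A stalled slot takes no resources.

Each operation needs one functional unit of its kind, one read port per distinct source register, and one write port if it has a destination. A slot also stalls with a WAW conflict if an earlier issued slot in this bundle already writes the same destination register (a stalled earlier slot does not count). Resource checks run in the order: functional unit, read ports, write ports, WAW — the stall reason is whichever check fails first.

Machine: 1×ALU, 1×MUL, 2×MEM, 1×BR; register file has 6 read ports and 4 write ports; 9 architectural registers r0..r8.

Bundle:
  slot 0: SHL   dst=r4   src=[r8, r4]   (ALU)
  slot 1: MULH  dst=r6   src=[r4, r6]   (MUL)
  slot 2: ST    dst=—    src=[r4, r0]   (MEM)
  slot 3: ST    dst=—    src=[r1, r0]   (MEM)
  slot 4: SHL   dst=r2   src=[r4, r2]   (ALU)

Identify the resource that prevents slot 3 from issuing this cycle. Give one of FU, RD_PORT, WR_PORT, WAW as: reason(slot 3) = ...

reason(slot 3) = RD_PORT

[0] ALU needs rd=2 wr=1: ok; after: ALU=0 MUL=1 MEM=2 BR=1, R=4, W=3
[1] MUL needs rd=2 wr=1: ok; after: ALU=0 MUL=0 MEM=2 BR=1, R=2, W=2
[2] MEM needs rd=2 wr=0: ok; after: ALU=0 MUL=0 MEM=1 BR=1, R=0, W=2
[3] MEM needs rd=2 wr=0: RD_PORT; after: ALU=0 MUL=0 MEM=1 BR=1, R=0, W=2
[4] ALU needs rd=2 wr=1: FU; after: ALU=0 MUL=0 MEM=1 BR=1, R=0, W=2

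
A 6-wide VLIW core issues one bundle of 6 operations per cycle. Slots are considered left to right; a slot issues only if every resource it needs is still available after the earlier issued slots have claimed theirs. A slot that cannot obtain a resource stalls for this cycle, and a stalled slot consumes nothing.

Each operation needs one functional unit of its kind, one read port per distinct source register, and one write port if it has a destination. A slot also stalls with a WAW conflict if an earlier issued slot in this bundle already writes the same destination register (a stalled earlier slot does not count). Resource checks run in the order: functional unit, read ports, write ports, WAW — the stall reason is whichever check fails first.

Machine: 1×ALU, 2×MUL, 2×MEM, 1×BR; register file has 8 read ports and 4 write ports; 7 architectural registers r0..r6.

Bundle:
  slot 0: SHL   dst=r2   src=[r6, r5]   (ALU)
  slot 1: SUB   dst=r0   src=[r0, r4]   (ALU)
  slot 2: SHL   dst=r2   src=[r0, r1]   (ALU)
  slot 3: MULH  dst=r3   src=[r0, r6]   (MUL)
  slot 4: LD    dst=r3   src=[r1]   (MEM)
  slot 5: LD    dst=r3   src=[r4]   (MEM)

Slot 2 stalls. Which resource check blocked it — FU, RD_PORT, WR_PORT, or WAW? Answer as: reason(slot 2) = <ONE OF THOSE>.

reason(slot 2) = FU

slot 0 (ALU): ISSUE — free A0,Mu2,Ld2,B1 rp6 wp3
slot 1 (ALU): stall FU — free A0,Mu2,Ld2,B1 rp6 wp3
slot 2 (ALU): stall FU — free A0,Mu2,Ld2,B1 rp6 wp3
slot 3 (MUL): ISSUE — free A0,Mu1,Ld2,B1 rp4 wp2
slot 4 (MEM): stall WAW — free A0,Mu1,Ld2,B1 rp4 wp2
slot 5 (MEM): stall WAW — free A0,Mu1,Ld2,B1 rp4 wp2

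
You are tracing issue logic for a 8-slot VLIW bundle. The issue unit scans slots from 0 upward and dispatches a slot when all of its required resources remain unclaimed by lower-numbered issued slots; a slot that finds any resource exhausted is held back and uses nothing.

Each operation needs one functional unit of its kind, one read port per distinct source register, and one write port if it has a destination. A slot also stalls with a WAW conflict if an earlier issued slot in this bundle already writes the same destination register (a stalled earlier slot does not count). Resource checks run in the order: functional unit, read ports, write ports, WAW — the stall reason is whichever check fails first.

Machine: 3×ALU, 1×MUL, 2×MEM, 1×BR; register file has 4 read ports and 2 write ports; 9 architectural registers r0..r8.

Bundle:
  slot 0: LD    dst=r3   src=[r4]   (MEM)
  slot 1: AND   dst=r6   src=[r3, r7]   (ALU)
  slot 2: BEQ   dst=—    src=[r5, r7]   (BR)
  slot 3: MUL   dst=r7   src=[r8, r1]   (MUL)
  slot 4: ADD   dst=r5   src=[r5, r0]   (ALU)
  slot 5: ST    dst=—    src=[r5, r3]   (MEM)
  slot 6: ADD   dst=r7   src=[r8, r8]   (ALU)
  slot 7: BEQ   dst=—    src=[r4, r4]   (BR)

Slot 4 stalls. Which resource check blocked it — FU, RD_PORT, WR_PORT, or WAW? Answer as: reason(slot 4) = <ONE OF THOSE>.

(0) want 1×MEM +1rd +1wr — yes → AL3|MU1|ME1|BR1|rd3|wr1
(1) want 1×ALU +2rd +1wr — yes → AL2|MU1|ME1|BR1|rd1|wr0
(2) want 1×BR +2rd +0wr — RD_PORT → AL2|MU1|ME1|BR1|rd1|wr0
(3) want 1×MUL +2rd +1wr — RD_PORT → AL2|MU1|ME1|BR1|rd1|wr0
(4) want 1×ALU +2rd +1wr — RD_PORT → AL2|MU1|ME1|BR1|rd1|wr0
(5) want 1×MEM +2rd +0wr — RD_PORT → AL2|MU1|ME1|BR1|rd1|wr0
(6) want 1×ALU +1rd +1wr — WR_PORT → AL2|MU1|ME1|BR1|rd1|wr0
(7) want 1×BR +1rd +0wr — yes → AL2|MU1|ME1|BR0|rd0|wr0

reason(slot 4) = RD_PORT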